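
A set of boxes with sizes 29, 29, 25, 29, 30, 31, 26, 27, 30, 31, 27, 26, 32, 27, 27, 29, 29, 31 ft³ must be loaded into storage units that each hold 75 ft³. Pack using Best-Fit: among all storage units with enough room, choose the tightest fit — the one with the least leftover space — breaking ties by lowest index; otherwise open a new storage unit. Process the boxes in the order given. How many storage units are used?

29 ft³ → storage unit 1 (remaining 46 ft³)
29 ft³ → storage unit 1 (remaining 17 ft³)
25 ft³ → storage unit 2 (remaining 50 ft³)
29 ft³ → storage unit 2 (remaining 21 ft³)
30 ft³ → storage unit 3 (remaining 45 ft³)
31 ft³ → storage unit 3 (remaining 14 ft³)
26 ft³ → storage unit 4 (remaining 49 ft³)
27 ft³ → storage unit 4 (remaining 22 ft³)
30 ft³ → storage unit 5 (remaining 45 ft³)
31 ft³ → storage unit 5 (remaining 14 ft³)
27 ft³ → storage unit 6 (remaining 48 ft³)
26 ft³ → storage unit 6 (remaining 22 ft³)
32 ft³ → storage unit 7 (remaining 43 ft³)
27 ft³ → storage unit 7 (remaining 16 ft³)
27 ft³ → storage unit 8 (remaining 48 ft³)
29 ft³ → storage unit 8 (remaining 19 ft³)
29 ft³ → storage unit 9 (remaining 46 ft³)
31 ft³ → storage unit 9 (remaining 15 ft³)
Final storage units: [29,29] [25,29] [30,31] [26,27] [30,31] [27,26] [32,27] [27,29] [29,31].

9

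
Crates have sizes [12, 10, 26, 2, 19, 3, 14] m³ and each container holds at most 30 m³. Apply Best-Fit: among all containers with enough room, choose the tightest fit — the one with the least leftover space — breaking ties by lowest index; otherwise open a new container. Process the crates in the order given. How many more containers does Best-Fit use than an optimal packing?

1

Best-Fit: [12,10,3] [26,2] [19] [14] → 4 containers.
Total size 86 m³; any packing needs at least ⌈86/30⌉ = 3 containers.
An optimal packing achieves that bound: [26,3] [19,10] [14,12,2] → 3 containers.
Excess: 4 − 3 = 1.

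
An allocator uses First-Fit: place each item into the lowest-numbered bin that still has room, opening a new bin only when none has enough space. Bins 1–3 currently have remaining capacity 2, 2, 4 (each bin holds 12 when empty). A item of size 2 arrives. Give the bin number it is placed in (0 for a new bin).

Bins with room: bin 1 (2), bin 2 (2), bin 3 (4).
The first with room is bin 1.

1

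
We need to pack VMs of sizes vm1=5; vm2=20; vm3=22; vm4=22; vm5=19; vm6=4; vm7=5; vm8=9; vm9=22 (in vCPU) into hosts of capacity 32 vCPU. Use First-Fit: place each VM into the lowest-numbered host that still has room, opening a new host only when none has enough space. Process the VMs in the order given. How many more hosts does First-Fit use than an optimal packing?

First-Fit: [5,20,4] [22,5] [22,9] [19] [22] → 5 hosts.
5 VMs exceed 16 vCPU (half the capacity), and no two of those can share a host, so at least 5 hosts are needed.
So 5 is already optimal.

0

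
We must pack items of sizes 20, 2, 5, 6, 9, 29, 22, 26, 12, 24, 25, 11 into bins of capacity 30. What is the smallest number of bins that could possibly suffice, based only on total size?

Total size = 20 + 2 + 5 + 6 + 9 + 29 + 22 + 26 + 12 + 24 + 25 + 11 = 191.
⌈191 / 30⌉ = 7.

7 bins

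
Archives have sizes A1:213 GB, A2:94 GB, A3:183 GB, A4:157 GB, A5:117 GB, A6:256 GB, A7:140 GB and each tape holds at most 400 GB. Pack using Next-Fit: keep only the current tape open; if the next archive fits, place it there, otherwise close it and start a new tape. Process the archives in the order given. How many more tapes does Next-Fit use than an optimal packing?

Next-Fit: [213,94] [183,157] [117,256] [140] → 4 tapes.
Total size 1160 GB; any packing needs at least ⌈1160/400⌉ = 3 tapes.
An optimal packing achieves that bound: [256,140] [213,183] [157,117,94] → 3 tapes.
Excess: 4 − 3 = 1.

1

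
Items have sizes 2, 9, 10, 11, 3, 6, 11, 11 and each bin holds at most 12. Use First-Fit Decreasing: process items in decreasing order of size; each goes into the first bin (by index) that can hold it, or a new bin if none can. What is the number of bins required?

6 bins

Sorted descending: 11, 11, 11, 10, 9, 6, 3, 2.
Put 11 in bin 1; 1 remain.
Put 11 in bin 2; 1 remain.
Put 11 in bin 3; 1 remain.
Put 10 in bin 4; 2 remain.
Put 9 in bin 5; 3 remain.
Put 6 in bin 6; 6 remain.
Put 3 in bin 5; 0 remain.
Put 2 in bin 4; 0 remain.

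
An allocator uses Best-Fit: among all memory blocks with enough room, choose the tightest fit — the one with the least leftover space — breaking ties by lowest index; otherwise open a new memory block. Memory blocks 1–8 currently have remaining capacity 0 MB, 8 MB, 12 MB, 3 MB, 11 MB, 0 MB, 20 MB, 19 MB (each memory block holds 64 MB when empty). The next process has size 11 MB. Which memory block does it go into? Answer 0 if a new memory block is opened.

Memory blocks with room: memory block 3 (12 MB), memory block 5 (11 MB), memory block 7 (20 MB), memory block 8 (19 MB).
Tightest fit is memory block 5 with 11 MB free.

5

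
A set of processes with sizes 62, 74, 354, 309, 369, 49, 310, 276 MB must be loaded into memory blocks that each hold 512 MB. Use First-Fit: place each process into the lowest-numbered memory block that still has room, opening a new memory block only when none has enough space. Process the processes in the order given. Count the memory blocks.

5

62 MB → memory block 1 (remaining 450 MB)
74 MB → memory block 1 (remaining 376 MB)
354 MB → memory block 1 (remaining 22 MB)
309 MB → memory block 2 (remaining 203 MB)
369 MB → memory block 3 (remaining 143 MB)
49 MB → memory block 2 (remaining 154 MB)
310 MB → memory block 4 (remaining 202 MB)
276 MB → memory block 5 (remaining 236 MB)
Final memory blocks: [62,74,354] [309,49] [369] [310] [276].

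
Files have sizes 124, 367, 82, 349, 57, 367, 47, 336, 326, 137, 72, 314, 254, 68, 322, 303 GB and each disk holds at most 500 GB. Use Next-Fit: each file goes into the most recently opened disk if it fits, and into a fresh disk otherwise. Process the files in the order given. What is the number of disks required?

9

124 GB → disk 1 (remaining 376 GB)
367 GB → disk 1 (remaining 9 GB)
82 GB → disk 2 (remaining 418 GB)
349 GB → disk 2 (remaining 69 GB)
57 GB → disk 2 (remaining 12 GB)
367 GB → disk 3 (remaining 133 GB)
47 GB → disk 3 (remaining 86 GB)
336 GB → disk 4 (remaining 164 GB)
326 GB → disk 5 (remaining 174 GB)
137 GB → disk 5 (remaining 37 GB)
72 GB → disk 6 (remaining 428 GB)
314 GB → disk 6 (remaining 114 GB)
254 GB → disk 7 (remaining 246 GB)
68 GB → disk 7 (remaining 178 GB)
322 GB → disk 8 (remaining 178 GB)
303 GB → disk 9 (remaining 197 GB)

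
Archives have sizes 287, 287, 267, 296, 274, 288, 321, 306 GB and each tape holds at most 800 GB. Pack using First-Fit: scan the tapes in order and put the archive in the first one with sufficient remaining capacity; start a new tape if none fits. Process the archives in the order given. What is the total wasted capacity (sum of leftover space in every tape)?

287 GB → tape 1 (remaining 513 GB)
287 GB → tape 1 (remaining 226 GB)
267 GB → tape 2 (remaining 533 GB)
296 GB → tape 2 (remaining 237 GB)
274 GB → tape 3 (remaining 526 GB)
288 GB → tape 3 (remaining 238 GB)
321 GB → tape 4 (remaining 479 GB)
306 GB → tape 4 (remaining 173 GB)
4 tapes × 800 GB = 3200 GB; used 2326 GB; unused 874 GB.

874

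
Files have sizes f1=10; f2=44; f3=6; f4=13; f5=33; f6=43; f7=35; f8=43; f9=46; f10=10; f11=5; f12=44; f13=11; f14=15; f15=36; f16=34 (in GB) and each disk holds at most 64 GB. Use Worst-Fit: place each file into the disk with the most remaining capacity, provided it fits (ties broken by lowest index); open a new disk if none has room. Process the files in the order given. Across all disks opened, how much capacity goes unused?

disk 1: place f1 (10 GB), 54 GB left
disk 1: place f2 (44 GB), 10 GB left
disk 1: place f3 (6 GB), 4 GB left
disk 2: place f4 (13 GB), 51 GB left
disk 2: place f5 (33 GB), 18 GB left
disk 3: place f6 (43 GB), 21 GB left
disk 4: place f7 (35 GB), 29 GB left
disk 5: place f8 (43 GB), 21 GB left
disk 6: place f9 (46 GB), 18 GB left
disk 4: place f10 (10 GB), 19 GB left
disk 3: place f11 (5 GB), 16 GB left
disk 7: place f12 (44 GB), 20 GB left
disk 5: place f13 (11 GB), 10 GB left
disk 7: place f14 (15 GB), 5 GB left
disk 8: place f15 (36 GB), 28 GB left
disk 9: place f16 (34 GB), 30 GB left
9 disks × 64 GB = 576 GB; used 428 GB; unused 148 GB.

148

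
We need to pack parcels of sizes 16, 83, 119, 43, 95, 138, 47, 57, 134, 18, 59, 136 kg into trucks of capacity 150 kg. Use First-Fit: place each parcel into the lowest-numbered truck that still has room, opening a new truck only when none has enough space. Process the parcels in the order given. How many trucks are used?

16 kg → truck 1 (remaining 134 kg)
83 kg → truck 1 (remaining 51 kg)
119 kg → truck 2 (remaining 31 kg)
43 kg → truck 1 (remaining 8 kg)
95 kg → truck 3 (remaining 55 kg)
138 kg → truck 4 (remaining 12 kg)
47 kg → truck 3 (remaining 8 kg)
57 kg → truck 5 (remaining 93 kg)
134 kg → truck 6 (remaining 16 kg)
18 kg → truck 2 (remaining 13 kg)
59 kg → truck 5 (remaining 34 kg)
136 kg → truck 7 (remaining 14 kg)
Final trucks: [16,83,43] [119,18] [95,47] [138] [57,59] [134] [136].

7 trucks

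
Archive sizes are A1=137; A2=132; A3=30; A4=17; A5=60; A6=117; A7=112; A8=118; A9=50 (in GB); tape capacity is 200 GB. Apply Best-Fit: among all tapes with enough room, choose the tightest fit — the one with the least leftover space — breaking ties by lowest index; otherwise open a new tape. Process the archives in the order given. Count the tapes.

tape 1: place A1 (137 GB), 63 GB left
tape 2: place A2 (132 GB), 68 GB left
tape 1: place A3 (30 GB), 33 GB left
tape 1: place A4 (17 GB), 16 GB left
tape 2: place A5 (60 GB), 8 GB left
tape 3: place A6 (117 GB), 83 GB left
tape 4: place A7 (112 GB), 88 GB left
tape 5: place A8 (118 GB), 82 GB left
tape 5: place A9 (50 GB), 32 GB left

5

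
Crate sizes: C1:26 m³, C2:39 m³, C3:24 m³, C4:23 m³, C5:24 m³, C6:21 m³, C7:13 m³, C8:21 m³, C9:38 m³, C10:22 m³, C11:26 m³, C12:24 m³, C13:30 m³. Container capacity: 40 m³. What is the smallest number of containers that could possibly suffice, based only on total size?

9

Total size = 26 + 39 + 24 + 23 + 24 + 21 + 13 + 21 + 38 + 22 + 26 + 24 + 30 = 331 m³.
⌈331 / 40⌉ = 9.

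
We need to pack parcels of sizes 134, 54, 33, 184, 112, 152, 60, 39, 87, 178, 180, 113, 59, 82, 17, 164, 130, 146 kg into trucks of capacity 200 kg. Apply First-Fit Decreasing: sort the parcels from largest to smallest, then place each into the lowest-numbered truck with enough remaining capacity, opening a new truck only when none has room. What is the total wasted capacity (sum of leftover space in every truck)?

76

Sorted descending: 184, 180, 178, 164, 152, 146, 134, 130, 113, 112, 87, 82, 60, 59, 54, 39, 33, 17.
Put 184 kg in truck 1; 16 kg remain.
Put 180 kg in truck 2; 20 kg remain.
Put 178 kg in truck 3; 22 kg remain.
Put 164 kg in truck 4; 36 kg remain.
Put 152 kg in truck 5; 48 kg remain.
Put 146 kg in truck 6; 54 kg remain.
Put 134 kg in truck 7; 66 kg remain.
Put 130 kg in truck 8; 70 kg remain.
Put 113 kg in truck 9; 87 kg remain.
Put 112 kg in truck 10; 88 kg remain.
Put 87 kg in truck 9; 0 kg remain.
Put 82 kg in truck 10; 6 kg remain.
Put 60 kg in truck 7; 6 kg remain.
Put 59 kg in truck 8; 11 kg remain.
Put 54 kg in truck 6; 0 kg remain.
Put 39 kg in truck 5; 9 kg remain.
Put 33 kg in truck 4; 3 kg remain.
Put 17 kg in truck 2; 3 kg remain.
10 trucks × 200 kg = 2000 kg; used 1924 kg; unused 76 kg.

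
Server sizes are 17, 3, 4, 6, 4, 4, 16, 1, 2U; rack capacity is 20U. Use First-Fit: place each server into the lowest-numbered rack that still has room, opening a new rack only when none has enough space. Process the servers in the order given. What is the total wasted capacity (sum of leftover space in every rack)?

3

rack 1: place 17U, 3U left
rack 1: place 3U, 0U left
rack 2: place 4U, 16U left
rack 2: place 6U, 10U left
rack 2: place 4U, 6U left
rack 2: place 4U, 2U left
rack 3: place 16U, 4U left
rack 2: place 1U, 1U left
rack 3: place 2U, 2U left
3 racks × 20U = 60U; used 57U; unused 3U.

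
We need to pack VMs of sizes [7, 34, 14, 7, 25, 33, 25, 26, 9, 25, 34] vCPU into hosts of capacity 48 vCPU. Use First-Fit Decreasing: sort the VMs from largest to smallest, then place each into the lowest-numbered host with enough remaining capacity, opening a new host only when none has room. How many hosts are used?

Sorted descending: 34, 34, 33, 26, 25, 25, 25, 14, 9, 7, 7.
34 vCPU → host 1 (remaining 14 vCPU)
34 vCPU → host 2 (remaining 14 vCPU)
33 vCPU → host 3 (remaining 15 vCPU)
26 vCPU → host 4 (remaining 22 vCPU)
25 vCPU → host 5 (remaining 23 vCPU)
25 vCPU → host 6 (remaining 23 vCPU)
25 vCPU → host 7 (remaining 23 vCPU)
14 vCPU → host 1 (remaining 0 vCPU)
9 vCPU → host 2 (remaining 5 vCPU)
7 vCPU → host 3 (remaining 8 vCPU)
7 vCPU → host 3 (remaining 1 vCPU)

7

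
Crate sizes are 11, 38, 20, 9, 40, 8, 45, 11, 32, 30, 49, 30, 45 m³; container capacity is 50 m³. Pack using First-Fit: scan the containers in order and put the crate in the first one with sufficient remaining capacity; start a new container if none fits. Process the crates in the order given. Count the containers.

11 m³ → container 1 (remaining 39 m³)
38 m³ → container 1 (remaining 1 m³)
20 m³ → container 2 (remaining 30 m³)
9 m³ → container 2 (remaining 21 m³)
40 m³ → container 3 (remaining 10 m³)
8 m³ → container 2 (remaining 13 m³)
45 m³ → container 4 (remaining 5 m³)
11 m³ → container 2 (remaining 2 m³)
32 m³ → container 5 (remaining 18 m³)
30 m³ → container 6 (remaining 20 m³)
49 m³ → container 7 (remaining 1 m³)
30 m³ → container 8 (remaining 20 m³)
45 m³ → container 9 (remaining 5 m³)

9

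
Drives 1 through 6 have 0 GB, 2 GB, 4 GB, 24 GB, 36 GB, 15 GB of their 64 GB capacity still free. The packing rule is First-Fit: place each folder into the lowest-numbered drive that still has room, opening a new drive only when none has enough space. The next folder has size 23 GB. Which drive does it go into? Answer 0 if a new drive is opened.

Drives with room: drive 4 (24 GB), drive 5 (36 GB).
The first with room is drive 4.

4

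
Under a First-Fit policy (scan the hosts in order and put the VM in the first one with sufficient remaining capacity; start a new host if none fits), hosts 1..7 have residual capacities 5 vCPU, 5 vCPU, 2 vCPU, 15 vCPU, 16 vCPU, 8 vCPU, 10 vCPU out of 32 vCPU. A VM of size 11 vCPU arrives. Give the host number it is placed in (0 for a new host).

Hosts with room: host 4 (15 vCPU), host 5 (16 vCPU).
The first with room is host 4.

4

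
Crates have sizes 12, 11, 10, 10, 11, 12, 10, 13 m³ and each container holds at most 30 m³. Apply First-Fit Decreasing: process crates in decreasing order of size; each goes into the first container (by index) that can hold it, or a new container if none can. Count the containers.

Sorted descending: 13, 12, 12, 11, 11, 10, 10, 10.
Put 13 m³ in container 1; 17 m³ remain.
Put 12 m³ in container 1; 5 m³ remain.
Put 12 m³ in container 2; 18 m³ remain.
Put 11 m³ in container 2; 7 m³ remain.
Put 11 m³ in container 3; 19 m³ remain.
Put 10 m³ in container 3; 9 m³ remain.
Put 10 m³ in container 4; 20 m³ remain.
Put 10 m³ in container 4; 10 m³ remain.

4 containers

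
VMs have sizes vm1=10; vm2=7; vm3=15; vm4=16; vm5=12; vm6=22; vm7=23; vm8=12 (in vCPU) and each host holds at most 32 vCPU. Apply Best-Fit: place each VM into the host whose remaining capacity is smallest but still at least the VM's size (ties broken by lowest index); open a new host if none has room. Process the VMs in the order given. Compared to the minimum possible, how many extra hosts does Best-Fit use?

1

Best-Fit: [10,7,15] [16,12] [22] [23] [12] → 5 hosts.
Total size 117 vCPU; any packing needs at least ⌈117/32⌉ = 4 hosts.
An optimal packing achieves that bound: [23,7] [22,10] [16,15] [12,12] → 4 hosts.
Excess: 5 − 4 = 1.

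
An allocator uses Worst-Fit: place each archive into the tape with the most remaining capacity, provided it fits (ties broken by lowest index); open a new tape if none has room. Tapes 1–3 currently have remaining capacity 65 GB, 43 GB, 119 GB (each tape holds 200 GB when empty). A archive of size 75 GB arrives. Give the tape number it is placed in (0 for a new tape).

Tapes with room: tape 3 (119 GB).
Most room is tape 3 with 119 GB free.

3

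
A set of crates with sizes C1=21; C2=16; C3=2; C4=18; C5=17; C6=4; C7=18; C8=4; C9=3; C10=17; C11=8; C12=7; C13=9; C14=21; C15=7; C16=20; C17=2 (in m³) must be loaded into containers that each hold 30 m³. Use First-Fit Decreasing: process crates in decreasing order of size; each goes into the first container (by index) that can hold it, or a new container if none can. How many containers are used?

8

Sorted descending: 21, 21, 20, 18, 18, 17, 17, 16, 9, 8, 7, 7, 4, 4, 3, 2, 2.
21 m³ → container 1 (remaining 9 m³)
21 m³ → container 2 (remaining 9 m³)
20 m³ → container 3 (remaining 10 m³)
18 m³ → container 4 (remaining 12 m³)
18 m³ → container 5 (remaining 12 m³)
17 m³ → container 6 (remaining 13 m³)
17 m³ → container 7 (remaining 13 m³)
16 m³ → container 8 (remaining 14 m³)
9 m³ → container 1 (remaining 0 m³)
8 m³ → container 2 (remaining 1 m³)
7 m³ → container 3 (remaining 3 m³)
7 m³ → container 4 (remaining 5 m³)
4 m³ → container 4 (remaining 1 m³)
4 m³ → container 5 (remaining 8 m³)
3 m³ → container 3 (remaining 0 m³)
2 m³ → container 5 (remaining 6 m³)
2 m³ → container 5 (remaining 4 m³)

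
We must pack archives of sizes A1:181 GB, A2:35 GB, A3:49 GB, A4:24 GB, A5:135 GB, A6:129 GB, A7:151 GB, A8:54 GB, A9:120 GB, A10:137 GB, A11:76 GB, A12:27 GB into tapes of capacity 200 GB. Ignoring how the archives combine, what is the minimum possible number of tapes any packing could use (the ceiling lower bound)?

6

Total size = 181 + 35 + 49 + 24 + 135 + 129 + 151 + 54 + 120 + 137 + 76 + 27 = 1118 GB.
⌈1118 / 200⌉ = 6.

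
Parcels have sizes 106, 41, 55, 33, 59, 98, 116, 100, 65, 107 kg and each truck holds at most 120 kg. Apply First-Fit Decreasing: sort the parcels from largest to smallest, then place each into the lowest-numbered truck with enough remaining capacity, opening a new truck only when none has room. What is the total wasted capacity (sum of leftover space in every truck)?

180

Sorted descending: 116, 107, 106, 100, 98, 65, 59, 55, 41, 33.
116 kg → truck 1 (remaining 4 kg)
107 kg → truck 2 (remaining 13 kg)
106 kg → truck 3 (remaining 14 kg)
100 kg → truck 4 (remaining 20 kg)
98 kg → truck 5 (remaining 22 kg)
65 kg → truck 6 (remaining 55 kg)
59 kg → truck 7 (remaining 61 kg)
55 kg → truck 6 (remaining 0 kg)
41 kg → truck 7 (remaining 20 kg)
33 kg → truck 8 (remaining 87 kg)
8 trucks × 120 kg = 960 kg; used 780 kg; unused 180 kg.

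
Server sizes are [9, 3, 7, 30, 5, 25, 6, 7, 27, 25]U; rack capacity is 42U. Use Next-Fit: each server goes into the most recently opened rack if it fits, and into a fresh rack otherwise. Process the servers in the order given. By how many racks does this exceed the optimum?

Next-Fit: [9,3,7] [30,5] [25,6,7] [27] [25] → 5 racks.
Total size 144U; any packing needs at least ⌈144/42⌉ = 4 racks.
An optimal packing achieves that bound: [30,9,3] [27,7,7] [25,6,5] [25] → 4 racks.
Excess: 5 − 4 = 1.

1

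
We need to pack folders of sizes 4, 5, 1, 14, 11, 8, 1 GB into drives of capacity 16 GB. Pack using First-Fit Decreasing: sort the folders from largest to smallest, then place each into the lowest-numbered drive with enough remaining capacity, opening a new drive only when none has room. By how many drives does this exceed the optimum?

0

First-Fit Decreasing: [14,1,1] [11,5] [8,4] → 3 drives.
Total size 44 GB; any packing needs at least ⌈44/16⌉ = 3 drives.
So 3 is already optimal.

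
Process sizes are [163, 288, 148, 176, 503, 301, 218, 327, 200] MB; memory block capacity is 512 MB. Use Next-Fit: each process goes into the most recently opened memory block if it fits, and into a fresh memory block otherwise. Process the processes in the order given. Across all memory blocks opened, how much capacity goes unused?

Put 163 MB in memory block 1; 349 MB remain.
Put 288 MB in memory block 1; 61 MB remain.
Put 148 MB in memory block 2; 364 MB remain.
Put 176 MB in memory block 2; 188 MB remain.
Put 503 MB in memory block 3; 9 MB remain.
Put 301 MB in memory block 4; 211 MB remain.
Put 218 MB in memory block 5; 294 MB remain.
Put 327 MB in memory block 6; 185 MB remain.
Put 200 MB in memory block 7; 312 MB remain.
7 memory blocks × 512 MB = 3584 MB; used 2324 MB; unused 1260 MB.

1260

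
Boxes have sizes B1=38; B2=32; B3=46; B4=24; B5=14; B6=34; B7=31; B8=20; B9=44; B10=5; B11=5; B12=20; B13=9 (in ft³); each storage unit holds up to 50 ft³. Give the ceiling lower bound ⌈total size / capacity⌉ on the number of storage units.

7

Total size = 38 + 32 + 46 + 24 + 14 + 34 + 31 + 20 + 44 + 5 + 5 + 20 + 9 = 322 ft³.
⌈322 / 50⌉ = 7.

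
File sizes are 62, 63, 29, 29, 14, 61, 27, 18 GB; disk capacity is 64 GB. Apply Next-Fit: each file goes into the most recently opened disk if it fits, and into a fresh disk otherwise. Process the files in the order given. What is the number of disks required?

Put 62 GB in disk 1; 2 GB remain.
Put 63 GB in disk 2; 1 GB remain.
Put 29 GB in disk 3; 35 GB remain.
Put 29 GB in disk 3; 6 GB remain.
Put 14 GB in disk 4; 50 GB remain.
Put 61 GB in disk 5; 3 GB remain.
Put 27 GB in disk 6; 37 GB remain.
Put 18 GB in disk 6; 19 GB remain.
Final disks: [62] [63] [29,29] [14] [61] [27,18].

6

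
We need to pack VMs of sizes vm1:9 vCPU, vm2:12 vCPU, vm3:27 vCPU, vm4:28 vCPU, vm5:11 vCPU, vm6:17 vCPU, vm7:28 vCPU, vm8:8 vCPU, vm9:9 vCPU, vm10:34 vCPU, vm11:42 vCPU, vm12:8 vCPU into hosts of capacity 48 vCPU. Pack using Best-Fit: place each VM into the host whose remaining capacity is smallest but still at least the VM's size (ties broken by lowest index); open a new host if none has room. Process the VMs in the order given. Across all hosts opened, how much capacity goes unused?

Put vm1 (9 vCPU) in host 1; 39 vCPU remain.
Put vm2 (12 vCPU) in host 1; 27 vCPU remain.
Put vm3 (27 vCPU) in host 1; 0 vCPU remain.
Put vm4 (28 vCPU) in host 2; 20 vCPU remain.
Put vm5 (11 vCPU) in host 2; 9 vCPU remain.
Put vm6 (17 vCPU) in host 3; 31 vCPU remain.
Put vm7 (28 vCPU) in host 3; 3 vCPU remain.
Put vm8 (8 vCPU) in host 2; 1 vCPU remain.
Put vm9 (9 vCPU) in host 4; 39 vCPU remain.
Put vm10 (34 vCPU) in host 4; 5 vCPU remain.
Put vm11 (42 vCPU) in host 5; 6 vCPU remain.
Put vm12 (8 vCPU) in host 6; 40 vCPU remain.
6 hosts × 48 vCPU = 288 vCPU; used 233 vCPU; unused 55 vCPU.

55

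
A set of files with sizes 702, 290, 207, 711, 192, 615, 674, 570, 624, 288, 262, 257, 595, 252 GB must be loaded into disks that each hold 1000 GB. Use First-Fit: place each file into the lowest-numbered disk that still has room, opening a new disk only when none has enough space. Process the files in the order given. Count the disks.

7

Put 702 GB in disk 1; 298 GB remain.
Put 290 GB in disk 1; 8 GB remain.
Put 207 GB in disk 2; 793 GB remain.
Put 711 GB in disk 2; 82 GB remain.
Put 192 GB in disk 3; 808 GB remain.
Put 615 GB in disk 3; 193 GB remain.
Put 674 GB in disk 4; 326 GB remain.
Put 570 GB in disk 5; 430 GB remain.
Put 624 GB in disk 6; 376 GB remain.
Put 288 GB in disk 4; 38 GB remain.
Put 262 GB in disk 5; 168 GB remain.
Put 257 GB in disk 6; 119 GB remain.
Put 595 GB in disk 7; 405 GB remain.
Put 252 GB in disk 7; 153 GB remain.
Final disks: [702,290] [207,711] [192,615] [674,288] [570,262] [624,257] [595,252].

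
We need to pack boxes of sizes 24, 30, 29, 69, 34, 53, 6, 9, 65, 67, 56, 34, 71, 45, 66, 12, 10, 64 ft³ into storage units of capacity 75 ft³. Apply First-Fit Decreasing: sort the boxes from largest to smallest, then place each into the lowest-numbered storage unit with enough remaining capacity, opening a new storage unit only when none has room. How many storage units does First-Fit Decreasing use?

11 storage units

Sorted descending: 71, 69, 67, 66, 65, 64, 56, 53, 45, 34, 34, 30, 29, 24, 12, 10, 9, 6.
71 ft³ → storage unit 1 (remaining 4 ft³)
69 ft³ → storage unit 2 (remaining 6 ft³)
67 ft³ → storage unit 3 (remaining 8 ft³)
66 ft³ → storage unit 4 (remaining 9 ft³)
65 ft³ → storage unit 5 (remaining 10 ft³)
64 ft³ → storage unit 6 (remaining 11 ft³)
56 ft³ → storage unit 7 (remaining 19 ft³)
53 ft³ → storage unit 8 (remaining 22 ft³)
45 ft³ → storage unit 9 (remaining 30 ft³)
34 ft³ → storage unit 10 (remaining 41 ft³)
34 ft³ → storage unit 10 (remaining 7 ft³)
30 ft³ → storage unit 9 (remaining 0 ft³)
29 ft³ → storage unit 11 (remaining 46 ft³)
24 ft³ → storage unit 11 (remaining 22 ft³)
12 ft³ → storage unit 7 (remaining 7 ft³)
10 ft³ → storage unit 5 (remaining 0 ft³)
9 ft³ → storage unit 4 (remaining 0 ft³)
6 ft³ → storage unit 2 (remaining 0 ft³)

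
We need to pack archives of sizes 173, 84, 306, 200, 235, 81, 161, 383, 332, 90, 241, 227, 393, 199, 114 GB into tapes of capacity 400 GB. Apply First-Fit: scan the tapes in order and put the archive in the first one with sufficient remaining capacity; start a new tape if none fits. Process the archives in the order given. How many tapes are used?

10

tape 1: place 173 GB, 227 GB left
tape 1: place 84 GB, 143 GB left
tape 2: place 306 GB, 94 GB left
tape 3: place 200 GB, 200 GB left
tape 4: place 235 GB, 165 GB left
tape 1: place 81 GB, 62 GB left
tape 3: place 161 GB, 39 GB left
tape 5: place 383 GB, 17 GB left
tape 6: place 332 GB, 68 GB left
tape 2: place 90 GB, 4 GB left
tape 7: place 241 GB, 159 GB left
tape 8: place 227 GB, 173 GB left
tape 9: place 393 GB, 7 GB left
tape 10: place 199 GB, 201 GB left
tape 4: place 114 GB, 51 GB left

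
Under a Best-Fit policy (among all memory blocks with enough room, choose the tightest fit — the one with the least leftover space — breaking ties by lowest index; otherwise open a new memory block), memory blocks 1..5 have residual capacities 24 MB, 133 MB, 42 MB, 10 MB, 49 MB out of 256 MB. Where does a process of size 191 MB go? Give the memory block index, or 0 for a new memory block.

No memory block has ≥ 191 MB free, so a new memory block is opened.

0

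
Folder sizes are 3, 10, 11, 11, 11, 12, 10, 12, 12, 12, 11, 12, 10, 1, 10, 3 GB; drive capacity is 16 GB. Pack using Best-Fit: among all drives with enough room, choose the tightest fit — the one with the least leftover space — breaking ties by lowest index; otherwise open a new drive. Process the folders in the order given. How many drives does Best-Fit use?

drive 1: place 3 GB, 13 GB left
drive 1: place 10 GB, 3 GB left
drive 2: place 11 GB, 5 GB left
drive 3: place 11 GB, 5 GB left
drive 4: place 11 GB, 5 GB left
drive 5: place 12 GB, 4 GB left
drive 6: place 10 GB, 6 GB left
drive 7: place 12 GB, 4 GB left
drive 8: place 12 GB, 4 GB left
drive 9: place 12 GB, 4 GB left
drive 10: place 11 GB, 5 GB left
drive 11: place 12 GB, 4 GB left
drive 12: place 10 GB, 6 GB left
drive 1: place 1 GB, 2 GB left
drive 13: place 10 GB, 6 GB left
drive 5: place 3 GB, 1 GB left
Final drives: [3,10,1] [11] [11] [11] [12,3] [10] [12] [12] [12] [11] [12] [10] [10].

13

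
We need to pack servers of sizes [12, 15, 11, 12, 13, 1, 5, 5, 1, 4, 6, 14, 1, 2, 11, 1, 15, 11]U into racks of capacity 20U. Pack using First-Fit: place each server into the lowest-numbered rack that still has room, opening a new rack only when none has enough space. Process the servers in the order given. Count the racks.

Put 12U in rack 1; 8U remain.
Put 15U in rack 2; 5U remain.
Put 11U in rack 3; 9U remain.
Put 12U in rack 4; 8U remain.
Put 13U in rack 5; 7U remain.
Put 1U in rack 1; 7U remain.
Put 5U in rack 1; 2U remain.
Put 5U in rack 2; 0U remain.
Put 1U in rack 1; 1U remain.
Put 4U in rack 3; 5U remain.
Put 6U in rack 4; 2U remain.
Put 14U in rack 6; 6U remain.
Put 1U in rack 1; 0U remain.
Put 2U in rack 3; 3U remain.
Put 11U in rack 7; 9U remain.
Put 1U in rack 3; 2U remain.
Put 15U in rack 8; 5U remain.
Put 11U in rack 9; 9U remain.
Final racks: [12,1,5,1,1] [15,5] [11,4,2,1] [12,6] [13] [14] [11] [15] [11].

9 racks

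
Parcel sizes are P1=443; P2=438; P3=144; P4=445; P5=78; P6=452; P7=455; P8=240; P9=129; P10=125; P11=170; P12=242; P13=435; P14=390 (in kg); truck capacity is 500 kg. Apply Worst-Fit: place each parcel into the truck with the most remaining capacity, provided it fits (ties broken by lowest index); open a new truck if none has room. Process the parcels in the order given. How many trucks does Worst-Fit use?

10

P1 (443 kg) → truck 1 (remaining 57 kg)
P2 (438 kg) → truck 2 (remaining 62 kg)
P3 (144 kg) → truck 3 (remaining 356 kg)
P4 (445 kg) → truck 4 (remaining 55 kg)
P5 (78 kg) → truck 3 (remaining 278 kg)
P6 (452 kg) → truck 5 (remaining 48 kg)
P7 (455 kg) → truck 6 (remaining 45 kg)
P8 (240 kg) → truck 3 (remaining 38 kg)
P9 (129 kg) → truck 7 (remaining 371 kg)
P10 (125 kg) → truck 7 (remaining 246 kg)
P11 (170 kg) → truck 7 (remaining 76 kg)
P12 (242 kg) → truck 8 (remaining 258 kg)
P13 (435 kg) → truck 9 (remaining 65 kg)
P14 (390 kg) → truck 10 (remaining 110 kg)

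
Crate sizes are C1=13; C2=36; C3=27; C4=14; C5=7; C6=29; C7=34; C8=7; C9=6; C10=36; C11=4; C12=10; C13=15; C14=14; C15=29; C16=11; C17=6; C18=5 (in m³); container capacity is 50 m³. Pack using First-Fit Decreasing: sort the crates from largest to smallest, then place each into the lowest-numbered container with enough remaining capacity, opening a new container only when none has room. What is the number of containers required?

Sorted descending: 36, 36, 34, 29, 29, 27, 15, 14, 14, 13, 11, 10, 7, 7, 6, 6, 5, 4.
Put 36 m³ in container 1; 14 m³ remain.
Put 36 m³ in container 2; 14 m³ remain.
Put 34 m³ in container 3; 16 m³ remain.
Put 29 m³ in container 4; 21 m³ remain.
Put 29 m³ in container 5; 21 m³ remain.
Put 27 m³ in container 6; 23 m³ remain.
Put 15 m³ in container 3; 1 m³ remain.
Put 14 m³ in container 1; 0 m³ remain.
Put 14 m³ in container 2; 0 m³ remain.
Put 13 m³ in container 4; 8 m³ remain.
Put 11 m³ in container 5; 10 m³ remain.
Put 10 m³ in container 5; 0 m³ remain.
Put 7 m³ in container 4; 1 m³ remain.
Put 7 m³ in container 6; 16 m³ remain.
Put 6 m³ in container 6; 10 m³ remain.
Put 6 m³ in container 6; 4 m³ remain.
Put 5 m³ in container 7; 45 m³ remain.
Put 4 m³ in container 6; 0 m³ remain.
Final containers: [36,14] [36,14] [34,15] [29,13,7] [29,11,10] [27,7,6,6,4] [5].

7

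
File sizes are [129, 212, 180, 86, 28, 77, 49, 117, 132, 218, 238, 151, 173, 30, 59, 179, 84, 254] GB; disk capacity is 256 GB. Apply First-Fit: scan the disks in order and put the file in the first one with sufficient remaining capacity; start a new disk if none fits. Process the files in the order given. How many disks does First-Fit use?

129 GB → disk 1 (remaining 127 GB)
212 GB → disk 2 (remaining 44 GB)
180 GB → disk 3 (remaining 76 GB)
86 GB → disk 1 (remaining 41 GB)
28 GB → disk 1 (remaining 13 GB)
77 GB → disk 4 (remaining 179 GB)
49 GB → disk 3 (remaining 27 GB)
117 GB → disk 4 (remaining 62 GB)
132 GB → disk 5 (remaining 124 GB)
218 GB → disk 6 (remaining 38 GB)
238 GB → disk 7 (remaining 18 GB)
151 GB → disk 8 (remaining 105 GB)
173 GB → disk 9 (remaining 83 GB)
30 GB → disk 2 (remaining 14 GB)
59 GB → disk 4 (remaining 3 GB)
179 GB → disk 10 (remaining 77 GB)
84 GB → disk 5 (remaining 40 GB)
254 GB → disk 11 (remaining 2 GB)
Final disks: [129,86,28] [212,30] [180,49] [77,117,59] [132,84] [218] [238] [151] [173] [179] [254].

11 disks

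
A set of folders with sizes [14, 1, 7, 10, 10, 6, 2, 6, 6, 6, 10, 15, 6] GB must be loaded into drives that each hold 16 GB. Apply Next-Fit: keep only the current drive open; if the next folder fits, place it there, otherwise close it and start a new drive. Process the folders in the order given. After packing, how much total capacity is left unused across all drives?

29

14 GB → drive 1 (remaining 2 GB)
1 GB → drive 1 (remaining 1 GB)
7 GB → drive 2 (remaining 9 GB)
10 GB → drive 3 (remaining 6 GB)
10 GB → drive 4 (remaining 6 GB)
6 GB → drive 4 (remaining 0 GB)
2 GB → drive 5 (remaining 14 GB)
6 GB → drive 5 (remaining 8 GB)
6 GB → drive 5 (remaining 2 GB)
6 GB → drive 6 (remaining 10 GB)
10 GB → drive 6 (remaining 0 GB)
15 GB → drive 7 (remaining 1 GB)
6 GB → drive 8 (remaining 10 GB)
8 drives × 16 GB = 128 GB; used 99 GB; unused 29 GB.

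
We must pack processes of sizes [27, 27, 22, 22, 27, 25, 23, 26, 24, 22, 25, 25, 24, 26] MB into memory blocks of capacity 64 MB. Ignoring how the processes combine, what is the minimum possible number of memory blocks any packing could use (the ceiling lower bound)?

6

Total size = 27 + 27 + 22 + 22 + 27 + 25 + 23 + 26 + 24 + 22 + 25 + 25 + 24 + 26 = 345 MB.
⌈345 / 64⌉ = 6.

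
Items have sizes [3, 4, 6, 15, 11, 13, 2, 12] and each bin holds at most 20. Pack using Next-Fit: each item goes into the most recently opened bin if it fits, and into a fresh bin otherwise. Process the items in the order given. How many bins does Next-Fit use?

5

Put 3 in bin 1; 17 remain.
Put 4 in bin 1; 13 remain.
Put 6 in bin 1; 7 remain.
Put 15 in bin 2; 5 remain.
Put 11 in bin 3; 9 remain.
Put 13 in bin 4; 7 remain.
Put 2 in bin 4; 5 remain.
Put 12 in bin 5; 8 remain.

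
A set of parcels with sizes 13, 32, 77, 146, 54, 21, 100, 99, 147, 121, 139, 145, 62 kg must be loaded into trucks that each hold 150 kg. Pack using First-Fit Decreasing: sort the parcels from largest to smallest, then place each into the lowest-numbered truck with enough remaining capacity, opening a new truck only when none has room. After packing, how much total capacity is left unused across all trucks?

Sorted descending: 147, 146, 145, 139, 121, 100, 99, 77, 62, 54, 32, 21, 13.
Put 147 kg in truck 1; 3 kg remain.
Put 146 kg in truck 2; 4 kg remain.
Put 145 kg in truck 3; 5 kg remain.
Put 139 kg in truck 4; 11 kg remain.
Put 121 kg in truck 5; 29 kg remain.
Put 100 kg in truck 6; 50 kg remain.
Put 99 kg in truck 7; 51 kg remain.
Put 77 kg in truck 8; 73 kg remain.
Put 62 kg in truck 8; 11 kg remain.
Put 54 kg in truck 9; 96 kg remain.
Put 32 kg in truck 6; 18 kg remain.
Put 21 kg in truck 5; 8 kg remain.
Put 13 kg in truck 6; 5 kg remain.
9 trucks × 150 kg = 1350 kg; used 1156 kg; unused 194 kg.

194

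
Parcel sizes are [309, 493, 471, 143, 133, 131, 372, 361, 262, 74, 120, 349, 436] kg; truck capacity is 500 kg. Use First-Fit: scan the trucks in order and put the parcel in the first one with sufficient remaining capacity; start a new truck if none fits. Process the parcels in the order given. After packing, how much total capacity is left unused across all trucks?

Put 309 kg in truck 1; 191 kg remain.
Put 493 kg in truck 2; 7 kg remain.
Put 471 kg in truck 3; 29 kg remain.
Put 143 kg in truck 1; 48 kg remain.
Put 133 kg in truck 4; 367 kg remain.
Put 131 kg in truck 4; 236 kg remain.
Put 372 kg in truck 5; 128 kg remain.
Put 361 kg in truck 6; 139 kg remain.
Put 262 kg in truck 7; 238 kg remain.
Put 74 kg in truck 4; 162 kg remain.
Put 120 kg in truck 4; 42 kg remain.
Put 349 kg in truck 8; 151 kg remain.
Put 436 kg in truck 9; 64 kg remain.
9 trucks × 500 kg = 4500 kg; used 3654 kg; unused 846 kg.

846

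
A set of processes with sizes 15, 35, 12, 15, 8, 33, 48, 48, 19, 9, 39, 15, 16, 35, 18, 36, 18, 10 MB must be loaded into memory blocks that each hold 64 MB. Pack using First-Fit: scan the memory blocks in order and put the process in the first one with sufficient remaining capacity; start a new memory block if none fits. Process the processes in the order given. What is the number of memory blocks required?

Put 15 MB in memory block 1; 49 MB remain.
Put 35 MB in memory block 1; 14 MB remain.
Put 12 MB in memory block 1; 2 MB remain.
Put 15 MB in memory block 2; 49 MB remain.
Put 8 MB in memory block 2; 41 MB remain.
Put 33 MB in memory block 2; 8 MB remain.
Put 48 MB in memory block 3; 16 MB remain.
Put 48 MB in memory block 4; 16 MB remain.
Put 19 MB in memory block 5; 45 MB remain.
Put 9 MB in memory block 3; 7 MB remain.
Put 39 MB in memory block 5; 6 MB remain.
Put 15 MB in memory block 4; 1 MB remain.
Put 16 MB in memory block 6; 48 MB remain.
Put 35 MB in memory block 6; 13 MB remain.
Put 18 MB in memory block 7; 46 MB remain.
Put 36 MB in memory block 7; 10 MB remain.
Put 18 MB in memory block 8; 46 MB remain.
Put 10 MB in memory block 6; 3 MB remain.
Final memory blocks: [15,35,12] [15,8,33] [48,9] [48,15] [19,39] [16,35,10] [18,36] [18].

8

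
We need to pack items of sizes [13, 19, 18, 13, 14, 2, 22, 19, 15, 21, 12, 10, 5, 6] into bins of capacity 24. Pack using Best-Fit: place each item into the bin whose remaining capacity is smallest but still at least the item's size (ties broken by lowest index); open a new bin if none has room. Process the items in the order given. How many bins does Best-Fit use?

bin 1: place 13, 11 left
bin 2: place 19, 5 left
bin 3: place 18, 6 left
bin 4: place 13, 11 left
bin 5: place 14, 10 left
bin 2: place 2, 3 left
bin 6: place 22, 2 left
bin 7: place 19, 5 left
bin 8: place 15, 9 left
bin 9: place 21, 3 left
bin 10: place 12, 12 left
bin 5: place 10, 0 left
bin 7: place 5, 0 left
bin 3: place 6, 0 left

10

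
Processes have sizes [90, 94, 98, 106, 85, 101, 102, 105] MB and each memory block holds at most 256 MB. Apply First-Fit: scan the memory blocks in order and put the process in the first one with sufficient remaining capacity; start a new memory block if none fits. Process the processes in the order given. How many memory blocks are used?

90 MB → memory block 1 (remaining 166 MB)
94 MB → memory block 1 (remaining 72 MB)
98 MB → memory block 2 (remaining 158 MB)
106 MB → memory block 2 (remaining 52 MB)
85 MB → memory block 3 (remaining 171 MB)
101 MB → memory block 3 (remaining 70 MB)
102 MB → memory block 4 (remaining 154 MB)
105 MB → memory block 4 (remaining 49 MB)

4 memory blocks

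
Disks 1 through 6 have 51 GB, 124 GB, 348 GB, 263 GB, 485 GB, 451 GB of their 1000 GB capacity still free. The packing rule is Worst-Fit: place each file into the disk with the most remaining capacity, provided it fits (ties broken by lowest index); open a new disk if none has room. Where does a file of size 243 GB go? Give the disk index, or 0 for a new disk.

5

Disks with room: disk 3 (348 GB), disk 4 (263 GB), disk 5 (485 GB), disk 6 (451 GB).
Most room is disk 5 with 485 GB free.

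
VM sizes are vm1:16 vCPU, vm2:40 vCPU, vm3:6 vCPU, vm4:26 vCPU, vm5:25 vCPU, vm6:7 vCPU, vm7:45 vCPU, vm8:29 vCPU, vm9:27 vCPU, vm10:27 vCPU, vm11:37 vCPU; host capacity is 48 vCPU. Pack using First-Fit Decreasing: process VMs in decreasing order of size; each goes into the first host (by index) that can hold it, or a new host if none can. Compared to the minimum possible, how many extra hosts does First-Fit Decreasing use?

0

First-Fit Decreasing: [45] [40,7] [37,6] [29,16] [27] [27] [26] [25] → 8 hosts.
8 VMs exceed 24 vCPU (half the capacity), and no two of those can share a host, so at least 8 hosts are needed.
So 8 is already optimal.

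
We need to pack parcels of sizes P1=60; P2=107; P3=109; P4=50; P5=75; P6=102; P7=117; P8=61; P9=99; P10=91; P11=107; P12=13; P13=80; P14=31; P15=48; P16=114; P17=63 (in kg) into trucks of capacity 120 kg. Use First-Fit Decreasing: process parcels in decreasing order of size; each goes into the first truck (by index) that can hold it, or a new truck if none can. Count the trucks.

13

Sorted descending: 117, 114, 109, 107, 107, 102, 99, 91, 80, 75, 63, 61, 60, 50, 48, 31, 13.
117 kg → truck 1 (remaining 3 kg)
114 kg → truck 2 (remaining 6 kg)
109 kg → truck 3 (remaining 11 kg)
107 kg → truck 4 (remaining 13 kg)
107 kg → truck 5 (remaining 13 kg)
102 kg → truck 6 (remaining 18 kg)
99 kg → truck 7 (remaining 21 kg)
91 kg → truck 8 (remaining 29 kg)
80 kg → truck 9 (remaining 40 kg)
75 kg → truck 10 (remaining 45 kg)
63 kg → truck 11 (remaining 57 kg)
61 kg → truck 12 (remaining 59 kg)
60 kg → truck 13 (remaining 60 kg)
50 kg → truck 11 (remaining 7 kg)
48 kg → truck 12 (remaining 11 kg)
31 kg → truck 9 (remaining 9 kg)
13 kg → truck 4 (remaining 0 kg)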